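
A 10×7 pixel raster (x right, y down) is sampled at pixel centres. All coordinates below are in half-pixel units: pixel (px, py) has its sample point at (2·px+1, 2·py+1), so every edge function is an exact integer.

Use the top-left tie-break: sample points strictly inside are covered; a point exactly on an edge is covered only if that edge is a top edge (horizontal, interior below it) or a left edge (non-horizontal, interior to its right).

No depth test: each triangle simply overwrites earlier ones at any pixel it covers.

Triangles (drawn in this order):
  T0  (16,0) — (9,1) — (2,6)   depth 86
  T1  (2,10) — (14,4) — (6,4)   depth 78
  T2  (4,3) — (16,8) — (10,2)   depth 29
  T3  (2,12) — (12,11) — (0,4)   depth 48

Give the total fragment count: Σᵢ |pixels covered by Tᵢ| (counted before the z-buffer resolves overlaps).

T0:
  2·area = 28  (B↔C swapped to make it positive)
  edge (16, 0)→(2, 6): d=(-14,6) right/bottom  bias=-1
  edge (2, 6)→(9, 1): d=(7,-5) top-left  bias=+0
  edge (9, 1)→(16, 0): d=(7,-1) top-left  bias=+0
    (4,0)@(9, 1): e=[28,0,0] → █  [on edge]
    (5,0)@(11, 1): e=[16,10,2] → █
    (6,0)@(13, 1): e=[4,20,4] → █
    (7,0)@(15, 1): e=[-8,30,6] → ·
    (3,1)@(7, 3): e=[12,4,12] → █
    (4,1)@(9, 3): e=[0,14,14] → ·  [on edge]
    (5,1)@(11, 3): e=[-12,24,16] → ·
    (6,1)@(13, 3): e=[-24,34,18] → ·
    (3,2)@(7, 5): e=[-16,18,26] → ·
  covered (4 px):
    · · · · █ █ █ · · ·
    · · · █ · · · · · ·
    · · · · · · · · · ·
    · · · · · · · · · ·
    · · · · · · · · · ·
    · · · · · · · · · ·
    · · · · · · · · · ·
T1:
  2·area = 48  (B↔C swapped to make it positive)
  edge (2, 10)→(6, 4): d=(4,-6) top-left  bias=+0
  edge (6, 4)→(14, 4): d=(8,0) top-left  bias=+0
  edge (14, 4)→(2, 10): d=(-12,6) right/bottom  bias=-1
    (3,2)@(7, 5): e=[10,8,30] → █
    (4,2)@(9, 5): e=[22,8,18] → █
    (5,2)@(11, 5): e=[34,8,6] → █
    (6,2)@(13, 5): e=[46,8,-6] → ·
    (2,3)@(5, 7): e=[6,24,18] → █
    (4,3)@(9, 7): e=[30,24,-6] → ·
    (5,3)@(11, 7): e=[42,24,-18] → ·
    (1,4)@(3, 9): e=[2,40,6] → █
    (2,4)@(5, 9): e=[14,40,-6] → ·
    (3,4)@(7, 9): e=[26,40,-18] → ·
    (1,5)@(3, 11): e=[10,56,-18] → ·
  covered (6 px):
    · · · · · · · · · ·
    · · · · · · · · · ·
    · · · █ █ █ · · · ·
    · · █ █ · · · · · ·
    · █ · · · · · · · ·
    · · · · · · · · · ·
    · · · · · · · · · ·
T2:
  2·area = 42  (B↔C swapped to make it positive)
  edge (4, 3)→(10, 2): d=(6,-1) top-left  bias=+0
  edge (10, 2)→(16, 8): d=(6,6) right/bottom  bias=-1
  edge (16, 8)→(4, 3): d=(-12,-5) top-left  bias=+0
    (4,0)@(9, 1): e=[-7,0,49] → ·  [on edge]
    (2,1)@(5, 3): e=[1,36,5] → █
    (3,1)@(7, 3): e=[3,24,15] → █
    (4,1)@(9, 3): e=[5,12,25] → █
    (5,1)@(11, 3): e=[7,0,35] → ·  [on edge]
    (2,2)@(5, 5): e=[13,48,-19] → ·
    (3,2)@(7, 5): e=[15,36,-9] → ·
    (4,2)@(9, 5): e=[17,24,1] → █
    (5,2)@(11, 5): e=[19,12,11] → █
    (6,2)@(13, 5): e=[21,0,21] → ·  [on edge]
    (4,3)@(9, 7): e=[29,36,-23] → ·
    (5,3)@(11, 7): e=[31,24,-13] → ·
    (7,3)@(15, 7): e=[35,0,7] → ·  [on edge]
    (8,4)@(17, 9): e=[49,0,-7] → ·  [on edge]
    (9,5)@(19, 11): e=[63,0,-21] → ·  [on edge]
  covered (5 px):
    · · · · · · · · · ·
    · · █ █ █ · · · · ·
    · · · · █ █ · · · ·
    · · · · · · · · · ·
    · · · · · · · · · ·
    · · · · · · · · · ·
    · · · · · · · · · ·
T3:
  2·area = 82  (B↔C swapped to make it positive)
  edge (2, 12)→(0, 4): d=(-2,-8) top-left  bias=+0
  edge (0, 4)→(12, 11): d=(12,7) right/bottom  bias=-1
  edge (12, 11)→(2, 12): d=(-10,1) right/bottom  bias=-1
    (0,2)@(1, 5): e=[6,5,71] → █
    (1,2)@(3, 5): e=[22,-9,69] → ·
    (0,3)@(1, 7): e=[2,29,51] → █
    (1,3)@(3, 7): e=[18,15,49] → █
    (2,3)@(5, 7): e=[34,1,47] → █
    (3,3)@(7, 7): e=[50,-13,45] → ·
    (0,4)@(1, 9): e=[-2,53,31] → ·
    (1,4)@(3, 9): e=[14,39,29] → █
    (3,4)@(7, 9): e=[46,11,25] → █
    (4,4)@(9, 9): e=[62,-3,23] → ·
    (1,5)@(3, 11): e=[10,63,9] → █
    (4,5)@(9, 11): e=[58,21,3] → █
  covered (12 px):
    · · · · · · · · · ·
    · · · · · · · · · ·
    █ · · · · · · · · ·
    █ █ █ · · · · · · ·
    · █ █ █ · · · · · ·
    · █ █ █ █ █ · · · ·
    · · · · · · · · · ·

Answer: 27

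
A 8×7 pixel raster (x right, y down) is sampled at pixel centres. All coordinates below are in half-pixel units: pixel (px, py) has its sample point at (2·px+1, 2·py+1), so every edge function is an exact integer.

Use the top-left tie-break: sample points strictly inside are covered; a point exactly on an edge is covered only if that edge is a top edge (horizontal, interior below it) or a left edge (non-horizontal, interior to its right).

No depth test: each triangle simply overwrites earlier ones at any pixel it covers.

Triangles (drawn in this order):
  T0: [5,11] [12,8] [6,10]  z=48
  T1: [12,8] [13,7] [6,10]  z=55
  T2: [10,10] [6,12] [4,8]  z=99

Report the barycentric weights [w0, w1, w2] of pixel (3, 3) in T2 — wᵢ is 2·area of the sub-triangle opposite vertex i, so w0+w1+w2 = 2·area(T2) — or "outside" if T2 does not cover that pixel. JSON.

T0:
  2·area = 4  (B↔C swapped to make it positive)
  edge (5, 11)→(6, 10): d=(1,-1) top-left  bias=+0
  edge (6, 10)→(12, 8): d=(6,-2) top-left  bias=+0
  edge (12, 8)→(5, 11): d=(-7,3) right/bottom  bias=-1
    (7,0)@(15, 1): e=[0,-36,40] → ·  [on edge]
    (6,1)@(13, 3): e=[0,-28,32] → ·  [on edge]
    (5,2)@(11, 5): e=[0,-20,24] → ·  [on edge]
    (4,3)@(9, 7): e=[0,-12,16] → ·  [on edge]
    (7,3)@(15, 7): e=[6,0,-2] → ·  [on edge]
    (3,4)@(7, 9): e=[0,-4,8] → ·  [on edge]
    (4,4)@(9, 9): e=[2,0,2] → #  [on edge]
    (5,4)@(11, 9): e=[4,4,-4] → ·
    (1,5)@(3, 11): e=[-2,0,6] → ·  [on edge]
    (2,5)@(5, 11): e=[0,4,0] → ·  [on edge]
    (4,5)@(9, 11): e=[4,12,-12] → ·
    (1,6)@(3, 13): e=[0,12,-8] → ·  [on edge]
  covered (1 px):
    · · · · · · · ·
    · · · · · · · ·
    · · · · · · · ·
    · · · · · · · ·
    · · · · # · · ·
    · · · · · · · ·
    · · · · · · · ·
T1:
  2·area = 4  (B↔C swapped to make it positive)
  edge (12, 8)→(6, 10): d=(-6,2) right/bottom  bias=-1
  edge (6, 10)→(13, 7): d=(7,-3) top-left  bias=+0
  edge (13, 7)→(12, 8): d=(-1,1) right/bottom  bias=-1
    (7,2)@(15, 5): e=[12,-8,0] → ·  [on edge]
    (6,3)@(13, 7): e=[4,0,0] → ·  [on edge]
    (7,3)@(15, 7): e=[0,6,-2] → ·  [on edge]
    (4,4)@(9, 9): e=[0,2,2] → ·  [on edge]
    (5,4)@(11, 9): e=[-4,8,0] → ·  [on edge]
    (1,5)@(3, 11): e=[0,-2,6] → ·  [on edge]
    (4,5)@(9, 11): e=[-12,16,0] → ·  [on edge]
    (3,6)@(7, 13): e=[-20,24,0] → ·  [on edge]
  covered (0 px):
    · · · · · · · ·
    · · · · · · · ·
    · · · · · · · ·
    · · · · · · · ·
    · · · · · · · ·
    · · · · · · · ·
    · · · · · · · ·
T2:
  2·area = 20
  edge (10, 10)→(6, 12): d=(-4,2) right/bottom  bias=-1
  edge (6, 12)→(4, 8): d=(-2,-4) top-left  bias=+0
  edge (4, 8)→(10, 10): d=(6,2) right/bottom  bias=-1
    (0,3)@(1, 7): e=[30,-10,0] → ·  [on edge]
    (2,4)@(5, 9): e=[14,2,4] → #
    (3,4)@(7, 9): e=[10,10,0] → ·  [on edge]
    (2,5)@(5, 11): e=[6,-2,16] → ·
    (3,5)@(7, 11): e=[2,6,12] → #
    (4,5)@(9, 11): e=[-2,14,8] → ·
    (6,5)@(13, 11): e=[-10,30,0] → ·  [on edge]
    (3,6)@(7, 13): e=[-6,2,24] → ·
  covered (2 px):
    · · · · · · · ·
    · · · · · · · ·
    · · · · · · · ·
    · · · · · · · ·
    · · # · · · · ·
    · · · # · · · ·
    · · · · · · · ·

Final: "outside"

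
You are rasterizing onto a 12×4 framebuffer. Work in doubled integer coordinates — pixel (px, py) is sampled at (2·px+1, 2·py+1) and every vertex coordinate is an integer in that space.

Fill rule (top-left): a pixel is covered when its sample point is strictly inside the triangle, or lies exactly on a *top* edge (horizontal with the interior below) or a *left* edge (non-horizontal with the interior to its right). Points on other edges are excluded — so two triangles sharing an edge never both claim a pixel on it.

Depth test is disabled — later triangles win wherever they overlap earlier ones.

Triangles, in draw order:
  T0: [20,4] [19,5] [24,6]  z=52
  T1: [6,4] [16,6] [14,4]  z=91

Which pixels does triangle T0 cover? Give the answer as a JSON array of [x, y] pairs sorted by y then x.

T0:
  2·area = 6  (B↔C swapped to make it positive)
  edge (20, 4)→(24, 6): d=(4,2) right/bottom  bias=-1
  edge (24, 6)→(19, 5): d=(-5,-1) top-left  bias=+0
  edge (19, 5)→(20, 4): d=(1,-1) top-left  bias=+0
    (11,0)@(23, 1): e=[-18,24,0] → ·  [on edge]
    (4,1)@(9, 3): e=[18,0,-12] → ·  [on edge]
    (10,1)@(21, 3): e=[-6,12,0] → ·  [on edge]
    (9,2)@(19, 5): e=[6,0,0] → #  [on edge]
    (10,2)@(21, 5): e=[2,2,2] → #
    (11,2)@(23, 5): e=[-2,4,4] → ·
    (8,3)@(17, 7): e=[18,-12,0] → ·  [on edge]
    (9,3)@(19, 7): e=[14,-10,2] → ·
    (10,3)@(21, 7): e=[10,-8,4] → ·
  covered (2 px):
    · · · · · · · · · · · ·
    · · · · · · · · · · · ·
    · · · · · · · · · # # ·
    · · · · · · · · · · · ·
T1:
  2·area = 16  (B↔C swapped to make it positive)
  edge (6, 4)→(14, 4): d=(8,0) top-left  bias=+0
  edge (14, 4)→(16, 6): d=(2,2) right/bottom  bias=-1
  edge (16, 6)→(6, 4): d=(-10,-2) top-left  bias=+0
    (5,0)@(11, 1): e=[-24,0,40] → ·  [on edge]
    (0,1)@(1, 3): e=[-8,24,0] → ·  [on edge]
    (6,1)@(13, 3): e=[-8,0,24] → ·  [on edge]
    (5,2)@(11, 5): e=[8,8,0] → #  [on edge]
    (6,2)@(13, 5): e=[8,4,4] → #
    (7,2)@(15, 5): e=[8,0,8] → ·  [on edge]
    (5,3)@(11, 7): e=[24,12,-20] → ·
    (6,3)@(13, 7): e=[24,8,-16] → ·
    (8,3)@(17, 7): e=[24,0,-8] → ·  [on edge]
    (10,3)@(21, 7): e=[24,-8,0] → ·  [on edge]
  covered (2 px):
    · · · · · · · · · · · ·
    · · · · · · · · · · · ·
    · · · · · # # · · · · ·
    · · · · · · · · · · · ·

Result: [[9,2],[10,2]]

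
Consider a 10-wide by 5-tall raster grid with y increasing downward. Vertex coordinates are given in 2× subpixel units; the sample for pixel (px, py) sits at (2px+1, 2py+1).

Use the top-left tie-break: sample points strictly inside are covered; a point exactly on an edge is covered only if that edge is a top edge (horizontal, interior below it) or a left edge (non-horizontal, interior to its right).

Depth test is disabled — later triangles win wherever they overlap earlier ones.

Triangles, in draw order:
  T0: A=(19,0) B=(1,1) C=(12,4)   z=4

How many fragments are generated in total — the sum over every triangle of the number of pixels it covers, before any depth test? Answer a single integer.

T0:
  2·area = 65  (B↔C swapped to make it positive)
  edge (19, 0)→(12, 4): d=(-7,4) right/bottom  bias=-1
  edge (12, 4)→(1, 1): d=(-11,-3) top-left  bias=+0
  edge (1, 1)→(19, 0): d=(18,-1) top-left  bias=+0
    (0,0)@(1, 1): e=[65,0,0] → X  [on edge]
    (1,0)@(3, 1): e=[57,6,2] → X
    (2,0)@(5, 1): e=[49,12,4] → X
    (3,0)@(7, 1): e=[41,18,6] → X
    (4,0)@(9, 1): e=[33,24,8] → X
    (5,0)@(11, 1): e=[25,30,10] → X
    (6,0)@(13, 1): e=[17,36,12] → X
    (7,0)@(15, 1): e=[9,42,14] → X
    (8,0)@(17, 1): e=[1,48,16] → X
    (9,0)@(19, 1): e=[-7,54,18] → .
    (0,1)@(1, 3): e=[51,-22,36] → .
    (1,1)@(3, 3): e=[43,-16,38] → .
  covered (12 px):
    X X X X X X X X X .
    . . . . X X X . . .
    . . . . . . . . . .
    . . . . . . . . . .
    . . . . . . . . . .

Result: 12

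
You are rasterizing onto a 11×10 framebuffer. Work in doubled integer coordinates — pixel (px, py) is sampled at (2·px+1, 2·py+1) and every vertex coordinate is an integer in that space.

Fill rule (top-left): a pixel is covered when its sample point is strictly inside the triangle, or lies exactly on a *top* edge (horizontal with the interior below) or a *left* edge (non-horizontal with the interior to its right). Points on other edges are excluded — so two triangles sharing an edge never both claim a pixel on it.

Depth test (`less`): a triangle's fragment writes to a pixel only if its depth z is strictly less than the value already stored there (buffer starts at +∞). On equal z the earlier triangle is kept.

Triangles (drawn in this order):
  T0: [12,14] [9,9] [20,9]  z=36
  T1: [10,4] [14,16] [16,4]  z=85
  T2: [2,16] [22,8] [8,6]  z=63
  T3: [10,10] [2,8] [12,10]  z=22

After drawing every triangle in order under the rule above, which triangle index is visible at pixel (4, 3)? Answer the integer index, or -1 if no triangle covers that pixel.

T0:
  2·area = 55
  edge (12, 14)→(9, 9): d=(-3,-5) top-left  bias=+0
  edge (9, 9)→(20, 9): d=(11,0) top-left  bias=+0
  edge (20, 9)→(12, 14): d=(-8,5) right/bottom  bias=-1
    (0,4)@(1, 9): e=[-40,0,95] → ·  [on edge]
    (1,4)@(3, 9): e=[-30,0,85] → ·  [on edge]
    (2,4)@(5, 9): e=[-20,0,75] → ·  [on edge]
    (3,4)@(7, 9): e=[-10,0,65] → ·  [on edge]
    (4,4)@(9, 9): e=[0,0,55] → #  [on edge]
    (5,4)@(11, 9): e=[10,0,45] → #  [on edge]
    (6,4)@(13, 9): e=[20,0,35] → #  [on edge]
    (7,4)@(15, 9): e=[30,0,25] → #  [on edge]
    (8,4)@(17, 9): e=[40,0,15] → #  [on edge]
    (9,4)@(19, 9): e=[50,0,5] → #  [on edge]
    (10,4)@(21, 9): e=[60,0,-5] → ·  [on edge]
    (4,5)@(9, 11): e=[-6,22,39] → ·
    (7,9)@(15, 19): e=[0,110,-55] → ·  [on edge]
  covered (10 px):
    · · · · · · · · · · ·
    · · · · · · · · · · ·
    · · · · · · · · · · ·
    · · · · · · · · · · ·
    · · · · # # # # # # ·
    · · · · · # # # · · ·
    · · · · · · # · · · ·
    · · · · · · · · · · ·
    · · · · · · · · · · ·
    · · · · · · · · · · ·
T1:
  2·area = 72  (B↔C swapped to make it positive)
  edge (10, 4)→(16, 4): d=(6,0) top-left  bias=+0
  edge (16, 4)→(14, 16): d=(-2,12) right/bottom  bias=-1
  edge (14, 16)→(10, 4): d=(-4,-12) top-left  bias=+0
    (4,0)@(9, 1): e=[-18,90,0] → ·  [on edge]
    (5,2)@(11, 5): e=[6,58,8] → #
    (6,2)@(13, 5): e=[6,34,32] → #
    (7,2)@(15, 5): e=[6,10,56] → #
    (8,2)@(17, 5): e=[6,-14,80] → ·
    (5,3)@(11, 7): e=[18,54,0] → #  [on edge]
    (8,3)@(17, 7): e=[18,-18,72] → ·
    (5,4)@(11, 9): e=[30,50,-8] → ·
    (6,4)@(13, 9): e=[30,26,16] → #
    (8,4)@(17, 9): e=[30,-22,64] → ·
    (6,5)@(13, 11): e=[42,22,8] → #
    (7,5)@(15, 11): e=[42,-2,32] → ·
    (6,6)@(13, 13): e=[54,18,0] → #  [on edge]
    (7,9)@(15, 19): e=[90,-18,0] → ·  [on edge]
  covered (10 px):
    · · · · · · · · · · ·
    · · · · · · · · · · ·
    · · · · · # # # · · ·
    · · · · · # # # · · ·
    · · · · · · # # · · ·
    · · · · · · # · · · ·
    · · · · · · # · · · ·
    · · · · · · · · · · ·
    · · · · · · · · · · ·
    · · · · · · · · · · ·
T2:
  2·area = 152  (B↔C swapped to make it positive)
  edge (2, 16)→(8, 6): d=(6,-10) top-left  bias=+0
  edge (8, 6)→(22, 8): d=(14,2) right/bottom  bias=-1
  edge (22, 8)→(2, 16): d=(-20,8) right/bottom  bias=-1
    (5,0)@(11, 1): e=[0,-76,228] → ·  [on edge]
    (0,2)@(1, 5): e=[-76,0,228] → ·  [on edge]
    (4,3)@(9, 7): e=[16,12,124] → #
    (5,3)@(11, 7): e=[36,8,108] → #
    (6,3)@(13, 7): e=[56,4,92] → #
    (7,3)@(15, 7): e=[76,0,76] → ·  [on edge]
    (3,4)@(7, 9): e=[8,44,100] → #
    (7,4)@(15, 9): e=[88,28,36] → #
    (8,4)@(17, 9): e=[108,24,20] → #
    (9,4)@(19, 9): e=[128,20,4] → #
    (10,4)@(21, 9): e=[148,16,-12] → ·
    (2,5)@(5, 11): e=[0,76,76] → #  [on edge]
  covered (19 px):
    · · · · · · · · · · ·
    · · · · · · · · · · ·
    · · · · · · · · · · ·
    · · · · # # # · · · ·
    · · · # # # # # # # ·
    · · # # # # # · · · ·
    · · # # # · · · · · ·
    · # · · · · · · · · ·
    · · · · · · · · · · ·
    · · · · · · · · · · ·
T3:
  2·area = 4
  edge (10, 10)→(2, 8): d=(-8,-2) top-left  bias=+0
  edge (2, 8)→(12, 10): d=(10,2) right/bottom  bias=-1
  edge (12, 10)→(10, 10): d=(-2,0) right/bottom  bias=-1
    (3,4)@(7, 9): e=[2,0,2] → ·  [on edge]
    (8,5)@(17, 11): e=[6,0,-2] → ·  [on edge]
  covered (0 px):
    · · · · · · · · · · ·
    · · · · · · · · · · ·
    · · · · · · · · · · ·
    · · · · · · · · · · ·
    · · · · · · · · · · ·
    · · · · · · · · · · ·
    · · · · · · · · · · ·
    · · · · · · · · · · ·
    · · · · · · · · · · ·
    · · · · · · · · · · ·

Z-buffer (winner per pixel, '.' = empty):
  . . . . . . . . . . .
  . . . . . . . . . . .
  . . . . . 1 1 1 . . .
  . . . . 2 2 2 1 . . .
  . . . 2 0 0 0 0 0 0 .
  . . 2 2 2 0 0 0 . . .
  . . 2 2 2 . 0 . . . .
  . 2 . . . . . . . . .
  . . . . . . . . . . .
  . . . . . . . . . . .

Result: 2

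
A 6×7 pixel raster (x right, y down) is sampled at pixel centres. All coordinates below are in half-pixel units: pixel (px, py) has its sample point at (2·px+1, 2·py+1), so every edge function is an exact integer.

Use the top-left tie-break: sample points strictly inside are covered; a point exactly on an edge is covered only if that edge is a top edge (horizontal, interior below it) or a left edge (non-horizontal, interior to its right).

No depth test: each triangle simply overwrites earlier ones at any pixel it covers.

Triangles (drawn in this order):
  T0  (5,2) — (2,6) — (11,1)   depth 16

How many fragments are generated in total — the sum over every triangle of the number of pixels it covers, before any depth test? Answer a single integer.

T0:
  2·area = 21  (B↔C swapped to make it positive)
  edge (5, 2)→(11, 1): d=(6,-1) top-left  bias=+0
  edge (11, 1)→(2, 6): d=(-9,5) right/bottom  bias=-1
  edge (2, 6)→(5, 2): d=(3,-4) top-left  bias=+0
    (5,0)@(11, 1): e=[0,0,21] → ·  [on edge]
    (2,1)@(5, 3): e=[6,12,3] → #
    (3,1)@(7, 3): e=[8,2,11] → #
    (4,1)@(9, 3): e=[10,-8,19] → ·
    (1,2)@(3, 5): e=[16,4,1] → #
    (2,2)@(5, 5): e=[18,-6,9] → ·
    (3,2)@(7, 5): e=[20,-16,17] → ·
    (1,3)@(3, 7): e=[28,-14,7] → ·
  covered (3 px):
    · · · · · ·
    · · # # · ·
    · # · · · ·
    · · · · · ·
    · · · · · ·
    · · · · · ·
    · · · · · ·

Answer: 3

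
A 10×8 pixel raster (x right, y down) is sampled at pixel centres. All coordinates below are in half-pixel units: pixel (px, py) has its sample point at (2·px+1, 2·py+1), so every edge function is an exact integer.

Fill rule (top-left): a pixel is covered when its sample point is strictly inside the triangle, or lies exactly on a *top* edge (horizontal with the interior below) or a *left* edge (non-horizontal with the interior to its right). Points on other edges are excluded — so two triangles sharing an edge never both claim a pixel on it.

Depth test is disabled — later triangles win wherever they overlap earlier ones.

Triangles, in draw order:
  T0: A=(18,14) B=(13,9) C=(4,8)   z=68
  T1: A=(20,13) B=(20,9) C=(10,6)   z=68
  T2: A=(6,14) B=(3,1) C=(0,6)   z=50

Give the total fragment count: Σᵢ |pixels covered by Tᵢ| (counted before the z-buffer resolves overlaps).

T0:
  2·area = 40  (B↔C swapped to make it positive)
  edge (18, 14)→(4, 8): d=(-14,-6) top-left  bias=+0
  edge (4, 8)→(13, 9): d=(9,1) right/bottom  bias=-1
  edge (13, 9)→(18, 14): d=(5,5) right/bottom  bias=-1
    (2,0)@(5, 1): e=[104,-64,0] → ·  [on edge]
    (3,1)@(7, 3): e=[88,-48,0] → ·  [on edge]
    (4,2)@(9, 5): e=[72,-32,0] → ·  [on edge]
    (5,3)@(11, 7): e=[56,-16,0] → ·  [on edge]
    (3,4)@(7, 9): e=[4,6,30] → █
    (4,4)@(9, 9): e=[16,4,20] → █
    (5,4)@(11, 9): e=[28,2,10] → █
    (6,4)@(13, 9): e=[40,0,0] → ·  [on edge]
    (3,5)@(7, 11): e=[-24,24,40] → ·
    (4,5)@(9, 11): e=[-12,22,30] → ·
    (5,5)@(11, 11): e=[0,20,20] → █  [on edge]
    (6,5)@(13, 11): e=[12,18,10] → █
    (7,5)@(15, 11): e=[24,16,0] → ·  [on edge]
    (8,6)@(17, 13): e=[8,32,0] → ·  [on edge]
    (9,7)@(19, 15): e=[-8,48,0] → ·  [on edge]
  covered (5 px):
    · · · · · · · · · ·
    · · · · · · · · · ·
    · · · · · · · · · ·
    · · · · · · · · · ·
    · · · █ █ █ · · · ·
    · · · · · █ █ · · ·
    · · · · · · · · · ·
    · · · · · · · · · ·
T1:
  2·area = 40  (B↔C swapped to make it positive)
  edge (20, 13)→(10, 6): d=(-10,-7) top-left  bias=+0
  edge (10, 6)→(20, 9): d=(10,3) right/bottom  bias=-1
  edge (20, 9)→(20, 13): d=(0,4) right/bottom  bias=-1
    (6,3)@(13, 7): e=[11,1,28] → █
    (7,3)@(15, 7): e=[25,-5,20] → ·
    (6,4)@(13, 9): e=[-9,21,28] → ·
    (7,4)@(15, 9): e=[5,15,20] → █
    (8,4)@(17, 9): e=[19,9,12] → █
    (9,4)@(19, 9): e=[33,3,4] → █
    (7,5)@(15, 11): e=[-15,35,20] → ·
    (8,5)@(17, 11): e=[-1,29,12] → ·
    (9,5)@(19, 11): e=[13,23,4] → █
    (9,6)@(19, 13): e=[-7,43,4] → ·
  covered (5 px):
    · · · · · · · · · ·
    · · · · · · · · · ·
    · · · · · · · · · ·
    · · · · · · █ · · ·
    · · · · · · · █ █ █
    · · · · · · · · · █
    · · · · · · · · · ·
    · · · · · · · · · ·
T2:
  2·area = 54  (B↔C swapped to make it positive)
  edge (6, 14)→(0, 6): d=(-6,-8) top-left  bias=+0
  edge (0, 6)→(3, 1): d=(3,-5) top-left  bias=+0
  edge (3, 1)→(6, 14): d=(3,13) right/bottom  bias=-1
    (1,0)@(3, 1): e=[54,0,0] → ·  [on edge]
    (1,1)@(3, 3): e=[42,6,6] → █
    (2,1)@(5, 3): e=[58,16,-20] → ·
    (0,2)@(1, 5): e=[14,2,38] → █
    (2,2)@(5, 5): e=[46,22,-14] → ·
    (0,3)@(1, 7): e=[2,8,44] → █
    (2,3)@(5, 7): e=[34,28,-8] → ·
    (0,4)@(1, 9): e=[-10,14,50] → ·
    (1,4)@(3, 9): e=[6,24,24] → █
    (2,4)@(5, 9): e=[22,34,-2] → ·
    (1,5)@(3, 11): e=[-6,30,30] → ·
    (2,5)@(5, 11): e=[10,40,4] → █
  covered (7 px):
    · · · · · · · · · ·
    · █ · · · · · · · ·
    █ █ · · · · · · · ·
    █ █ · · · · · · · ·
    · █ · · · · · · · ·
    · · █ · · · · · · ·
    · · · · · · · · · ·
    · · · · · · · · · ·

Answer: 17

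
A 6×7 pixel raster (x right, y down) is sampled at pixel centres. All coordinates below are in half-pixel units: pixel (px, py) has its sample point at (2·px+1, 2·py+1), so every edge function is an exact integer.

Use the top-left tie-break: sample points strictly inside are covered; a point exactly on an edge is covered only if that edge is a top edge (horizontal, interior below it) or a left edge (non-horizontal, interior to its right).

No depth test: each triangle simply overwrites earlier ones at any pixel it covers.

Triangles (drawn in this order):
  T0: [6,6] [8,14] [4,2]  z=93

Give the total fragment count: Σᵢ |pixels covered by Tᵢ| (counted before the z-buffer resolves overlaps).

T0:
  2·area = 8
  edge (6, 6)→(8, 14): d=(2,8) right/bottom  bias=-1
  edge (8, 14)→(4, 2): d=(-4,-12) top-left  bias=+0
  edge (4, 2)→(6, 6): d=(2,4) right/bottom  bias=-1
    (2,2)@(5, 5): e=[6,0,2] → X  [on edge]
    (3,2)@(7, 5): e=[-10,24,-6] → .
    (2,3)@(5, 7): e=[10,-8,6] → .
    (3,5)@(7, 11): e=[2,0,6] → X  [on edge]
    (4,5)@(9, 11): e=[-14,24,-2] → .
    (3,6)@(7, 13): e=[6,-8,10] → .
  covered (2 px):
    . . . . . .
    . . . . . .
    . . X . . .
    . . . . . .
    . . . . . .
    . . . X . .
    . . . . . .

Answer: 2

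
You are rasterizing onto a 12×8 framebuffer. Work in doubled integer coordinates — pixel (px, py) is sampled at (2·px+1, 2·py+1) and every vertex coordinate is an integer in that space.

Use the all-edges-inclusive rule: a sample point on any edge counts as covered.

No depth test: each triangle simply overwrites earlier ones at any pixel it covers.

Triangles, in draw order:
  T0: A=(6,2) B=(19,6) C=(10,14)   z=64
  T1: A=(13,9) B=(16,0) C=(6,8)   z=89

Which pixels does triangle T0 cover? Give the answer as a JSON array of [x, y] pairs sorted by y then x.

T0:
  2·area = 140
  edge (6, 2)→(19, 6): d=(13,4) inclusive
  edge (19, 6)→(10, 14): d=(-9,8) inclusive
  edge (10, 14)→(6, 2): d=(-4,-12) inclusive
    (3,1)@(7, 3): e=[9,123,8] → X
    (4,1)@(9, 3): e=[1,107,32] → X
    (5,1)@(11, 3): e=[-7,91,56] → .
    (3,2)@(7, 5): e=[35,105,0] → X  [on edge]
    (5,2)@(11, 5): e=[19,73,48] → X
    (6,2)@(13, 5): e=[11,57,72] → X
    (7,2)@(15, 5): e=[3,41,96] → X
    (8,2)@(17, 5): e=[-5,25,120] → .
    (3,3)@(7, 7): e=[61,87,-8] → .
    (4,3)@(9, 7): e=[53,71,16] → X
    (8,3)@(17, 7): e=[21,7,112] → X
    (9,3)@(19, 7): e=[13,-9,136] → .
    (4,5)@(9, 11): e=[105,35,0] → X  [on edge]
  covered (20 px):
    . . . . . . . . . . . .
    . . . X X . . . . . . .
    . . . X X X X X . . . .
    . . . . X X X X X . . .
    . . . . X X X X . . . .
    . . . . X X X . . . . .
    . . . . . X . . . . . .
    . . . . . . . . . . . .
T1:
  2·area = 66  (B↔C swapped to make it positive)
  edge (13, 9)→(6, 8): d=(-7,-1) inclusive
  edge (6, 8)→(16, 0): d=(10,-8) inclusive
  edge (16, 0)→(13, 9): d=(-3,9) inclusive
    (7,0)@(15, 1): e=[58,2,6] → X
    (8,0)@(17, 1): e=[60,18,-12] → .
    (6,1)@(13, 3): e=[42,6,18] → X
    (7,1)@(15, 3): e=[44,22,0] → X  [on edge]
    (8,1)@(17, 3): e=[46,38,-18] → .
    (5,2)@(11, 5): e=[26,10,30] → X
    (7,2)@(15, 5): e=[30,42,-6] → .
    (4,3)@(9, 7): e=[10,14,42] → X
    (7,3)@(15, 7): e=[16,62,-12] → .
    (4,4)@(9, 9): e=[-4,34,36] → .
    (5,4)@(11, 9): e=[-2,50,18] → .
    (6,4)@(13, 9): e=[0,66,0] → X  [on edge]
    (5,7)@(11, 15): e=[-44,110,0] → .  [on edge]
  covered (9 px):
    . . . . . . . X . . . .
    . . . . . . X X . . . .
    . . . . . X X . . . . .
    . . . . X X X . . . . .
    . . . . . . X . . . . .
    . . . . . . . . . . . .
    . . . . . . . . . . . .
    . . . . . . . . . . . .

Answer: [[3,1],[4,1],[3,2],[4,2],[5,2],[6,2],[7,2],[4,3],[5,3],[6,3],[7,3],[8,3],[4,4],[5,4],[6,4],[7,4],[4,5],[5,5],[6,5],[5,6]]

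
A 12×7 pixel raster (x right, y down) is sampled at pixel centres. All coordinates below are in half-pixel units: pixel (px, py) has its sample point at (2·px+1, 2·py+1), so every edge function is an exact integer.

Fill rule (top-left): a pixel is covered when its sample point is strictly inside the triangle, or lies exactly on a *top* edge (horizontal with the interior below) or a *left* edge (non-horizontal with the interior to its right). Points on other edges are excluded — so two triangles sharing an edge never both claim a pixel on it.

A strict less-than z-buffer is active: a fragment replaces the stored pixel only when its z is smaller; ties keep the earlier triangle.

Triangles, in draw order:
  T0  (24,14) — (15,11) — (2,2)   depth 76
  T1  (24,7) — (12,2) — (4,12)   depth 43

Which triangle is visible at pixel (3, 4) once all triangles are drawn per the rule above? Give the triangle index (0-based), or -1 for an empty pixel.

T0:
  2·area = 42
  edge (24, 14)→(15, 11): d=(-9,-3) top-left  bias=+0
  edge (15, 11)→(2, 2): d=(-13,-9) top-left  bias=+0
  edge (2, 2)→(24, 14): d=(22,12) right/bottom  bias=-1
    (3,2)@(7, 5): e=[30,6,6] → █
    (4,2)@(9, 5): e=[36,24,-18] → ·
    (1,3)@(3, 7): e=[0,-56,98] → ·  [on edge]
    (3,3)@(7, 7): e=[12,-20,50] → ·
    (5,3)@(11, 7): e=[24,16,2] → █
    (6,3)@(13, 7): e=[30,34,-22] → ·
    (4,4)@(9, 9): e=[0,-28,70] → ·  [on edge]
    (5,4)@(11, 9): e=[6,-10,46] → ·
    (6,4)@(13, 9): e=[12,8,22] → █
    (7,4)@(15, 9): e=[18,26,-2] → ·
    (6,5)@(13, 11): e=[-6,-18,66] → ·
    (7,5)@(15, 11): e=[0,0,42] → █  [on edge]
    (10,6)@(21, 13): e=[0,28,14] → █  [on edge]
  covered (6 px):
    · · · · · · · · · · · ·
    · · · · · · · · · · · ·
    · · · █ · · · · · · · ·
    · · · · · █ · · · · · ·
    · · · · · · █ · · · · ·
    · · · · · · · █ █ · · ·
    · · · · · · · · · · █ ·
T1:
  2·area = 160  (B↔C swapped to make it positive)
  edge (24, 7)→(4, 12): d=(-20,5) right/bottom  bias=-1
  edge (4, 12)→(12, 2): d=(8,-10) top-left  bias=+0
  edge (12, 2)→(24, 7): d=(12,5) right/bottom  bias=-1
    (6,1)@(13, 3): e=[135,18,7] → █
    (7,1)@(15, 3): e=[125,38,-3] → ·
    (5,2)@(11, 5): e=[105,14,41] → █
    (7,2)@(15, 5): e=[85,54,21] → █
    (8,2)@(17, 5): e=[75,74,11] → █
    (9,2)@(19, 5): e=[65,94,1] → █
    (10,2)@(21, 5): e=[55,114,-9] → ·
    (4,3)@(9, 7): e=[75,10,75] → █
    (10,3)@(21, 7): e=[15,130,15] → █
    (11,3)@(23, 7): e=[5,150,5] → █
    (3,4)@(7, 9): e=[45,6,109] → █
    (8,4)@(17, 9): e=[-5,106,59] → ·
  covered (21 px):
    · · · · · · · · · · · ·
    · · · · · · █ · · · · ·
    · · · · · █ █ █ █ █ · ·
    · · · · █ █ █ █ █ █ █ █
    · · · █ █ █ █ █ · · · ·
    · · █ █ · · · · · · · ·
    · · · · · · · · · · · ·

Z-buffer (winner per pixel, '.' = empty):
  . . . . . . . . . . . .
  . . . . . . 1 . . . . .
  . . . 0 . 1 1 1 1 1 . .
  . . . . 1 1 1 1 1 1 1 1
  . . . 1 1 1 1 1 . . . .
  . . 1 1 . . . 0 0 . . .
  . . . . . . . . . . 0 .

Result: 1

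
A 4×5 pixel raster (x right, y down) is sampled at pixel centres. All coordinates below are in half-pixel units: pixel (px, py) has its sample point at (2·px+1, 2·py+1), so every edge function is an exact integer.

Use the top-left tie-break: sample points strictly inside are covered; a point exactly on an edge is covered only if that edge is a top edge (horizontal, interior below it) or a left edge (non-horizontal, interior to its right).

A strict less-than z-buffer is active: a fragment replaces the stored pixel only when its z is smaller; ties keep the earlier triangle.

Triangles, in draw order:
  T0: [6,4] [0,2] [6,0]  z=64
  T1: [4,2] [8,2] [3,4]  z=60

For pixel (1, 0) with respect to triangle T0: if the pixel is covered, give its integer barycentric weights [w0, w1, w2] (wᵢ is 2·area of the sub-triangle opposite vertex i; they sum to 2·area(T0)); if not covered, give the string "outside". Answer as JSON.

T0:
  2·area = 24
  edge (6, 4)→(0, 2): d=(-6,-2) top-left  bias=+0
  edge (0, 2)→(6, 0): d=(6,-2) top-left  bias=+0
  edge (6, 0)→(6, 4): d=(0,4) right/bottom  bias=-1
    (1,0)@(3, 1): e=[12,0,12] → #  [on edge]
    (2,0)@(5, 1): e=[16,4,4] → #
    (3,0)@(7, 1): e=[20,8,-4] → ·
    (1,1)@(3, 3): e=[0,12,12] → #  [on edge]
    (3,1)@(7, 3): e=[8,20,-4] → ·
    (1,2)@(3, 5): e=[-12,24,12] → ·
    (2,2)@(5, 5): e=[-8,28,4] → ·
  covered (4 px):
    · # # ·
    · # # ·
    · · · ·
    · · · ·
    · · · ·
T1:
  2·area = 8
  edge (4, 2)→(8, 2): d=(4,0) top-left  bias=+0
  edge (8, 2)→(3, 4): d=(-5,2) right/bottom  bias=-1
  edge (3, 4)→(4, 2): d=(1,-2) top-left  bias=+0
    (2,1)@(5, 3): e=[4,1,3] → #
    (3,1)@(7, 3): e=[4,-3,7] → ·
    (2,2)@(5, 5): e=[12,-9,5] → ·
  covered (1 px):
    · · · ·
    · · # ·
    · · · ·
    · · · ·
    · · · ·

Final: [0,12,12]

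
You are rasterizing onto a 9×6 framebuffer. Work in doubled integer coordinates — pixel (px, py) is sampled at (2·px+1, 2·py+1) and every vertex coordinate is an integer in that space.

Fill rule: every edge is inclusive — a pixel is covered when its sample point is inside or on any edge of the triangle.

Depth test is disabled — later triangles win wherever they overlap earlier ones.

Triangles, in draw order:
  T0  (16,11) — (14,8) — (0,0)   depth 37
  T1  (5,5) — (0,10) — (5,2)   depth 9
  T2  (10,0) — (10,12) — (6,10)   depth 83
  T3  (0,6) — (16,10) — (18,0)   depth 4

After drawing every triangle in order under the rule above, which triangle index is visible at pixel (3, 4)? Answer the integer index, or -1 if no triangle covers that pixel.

T0:
  2·area = 26  (B↔C swapped to make it positive)
  edge (16, 11)→(0, 0): d=(-16,-11) inclusive
  edge (0, 0)→(14, 8): d=(14,8) inclusive
  edge (14, 8)→(16, 11): d=(2,3) inclusive
    (2,1)@(5, 3): e=[7,2,17] → #
    (3,1)@(7, 3): e=[29,-14,11] → ·
    (2,2)@(5, 5): e=[-25,30,21] → ·
    (5,3)@(11, 7): e=[9,10,7] → #
    (6,3)@(13, 7): e=[31,-6,1] → ·
    (5,4)@(11, 9): e=[-23,38,11] → ·
  covered (2 px):
    · · · · · · · · ·
    · · # · · · · · ·
    · · · · · · · · ·
    · · · · · # · · ·
    · · · · · · · · ·
    · · · · · · · · ·
T1:
  2·area = 15
  edge (5, 5)→(0, 10): d=(-5,5) inclusive
  edge (0, 10)→(5, 2): d=(5,-8) inclusive
  edge (5, 2)→(5, 5): d=(0,3) inclusive
    (2,0)@(5, 1): e=[20,-5,0] → ·  [on edge]
    (4,0)@(9, 1): e=[0,27,-12] → ·  [on edge]
    (2,1)@(5, 3): e=[10,5,0] → #  [on edge]
    (3,1)@(7, 3): e=[0,21,-6] → ·  [on edge]
    (2,2)@(5, 5): e=[0,15,0] → #  [on edge]
    (3,2)@(7, 5): e=[-10,31,-6] → ·
    (1,3)@(3, 7): e=[0,9,6] → #  [on edge]
    (2,3)@(5, 7): e=[-10,25,0] → ·  [on edge]
    (0,4)@(1, 9): e=[0,3,12] → #  [on edge]
    (1,4)@(3, 9): e=[-10,19,6] → ·
    (2,4)@(5, 9): e=[-20,35,0] → ·  [on edge]
    (0,5)@(1, 11): e=[-10,13,12] → ·
    (2,5)@(5, 11): e=[-30,45,0] → ·  [on edge]
  covered (4 px):
    · · · · · · · · ·
    · · # · · · · · ·
    · · # · · · · · ·
    · # · · · · · · ·
    # · · · · · · · ·
    · · · · · · · · ·
T2:
  2·area = 48
  edge (10, 0)→(10, 12): d=(0,12) inclusive
  edge (10, 12)→(6, 10): d=(-4,-2) inclusive
  edge (6, 10)→(10, 0): d=(4,-10) inclusive
    (4,1)@(9, 3): e=[12,34,2] → #
    (5,1)@(11, 3): e=[-12,38,22] → ·
    (4,2)@(9, 5): e=[12,26,10] → #
    (5,2)@(11, 5): e=[-12,30,30] → ·
    (4,3)@(9, 7): e=[12,18,18] → #
    (5,3)@(11, 7): e=[-12,22,38] → ·
    (3,4)@(7, 9): e=[36,6,6] → #
    (5,4)@(11, 9): e=[-12,14,46] → ·
    (3,5)@(7, 11): e=[36,-2,14] → ·
    (4,5)@(9, 11): e=[12,2,34] → #
    (5,5)@(11, 11): e=[-12,6,54] → ·
  covered (6 px):
    · · · · · · · · ·
    · · · · # · · · ·
    · · · · # · · · ·
    · · · · # · · · ·
    · · · # # · · · ·
    · · · · # · · · ·
T3:
  2·area = 168  (B↔C swapped to make it positive)
  edge (0, 6)→(18, 0): d=(18,-6) inclusive
  edge (18, 0)→(16, 10): d=(-2,10) inclusive
  edge (16, 10)→(0, 6): d=(-16,-4) inclusive
    (7,0)@(15, 1): e=[0,28,140] → #  [on edge]
    (8,0)@(17, 1): e=[12,8,148] → #
    (4,1)@(9, 3): e=[0,84,84] → #  [on edge]
    (5,1)@(11, 3): e=[12,64,92] → #
    (6,1)@(13, 3): e=[24,44,100] → #
    (1,2)@(3, 5): e=[0,140,28] → #  [on edge]
    (2,2)@(5, 5): e=[12,120,36] → #
    (3,2)@(7, 5): e=[24,100,44] → #
    (8,2)@(17, 5): e=[84,0,84] → #  [on edge]
    (1,3)@(3, 7): e=[36,136,-4] → ·
    (2,3)@(5, 7): e=[48,116,4] → #
    (8,3)@(17, 7): e=[120,-4,52] → ·
  covered (23 px):
    · · · · · · · # #
    · · · · # # # # #
    · # # # # # # # #
    · · # # # # # # ·
    · · · · · · # # ·
    · · · · · · · · ·

Z-buffer (winner per pixel, '.' = empty):
  . . . . . . . 3 3
  . . 1 . 3 3 3 3 3
  . 3 3 3 3 3 3 3 3
  . 1 3 3 3 3 3 3 .
  1 . . 2 2 . 3 3 .
  . . . . 2 . . . .

Result: 2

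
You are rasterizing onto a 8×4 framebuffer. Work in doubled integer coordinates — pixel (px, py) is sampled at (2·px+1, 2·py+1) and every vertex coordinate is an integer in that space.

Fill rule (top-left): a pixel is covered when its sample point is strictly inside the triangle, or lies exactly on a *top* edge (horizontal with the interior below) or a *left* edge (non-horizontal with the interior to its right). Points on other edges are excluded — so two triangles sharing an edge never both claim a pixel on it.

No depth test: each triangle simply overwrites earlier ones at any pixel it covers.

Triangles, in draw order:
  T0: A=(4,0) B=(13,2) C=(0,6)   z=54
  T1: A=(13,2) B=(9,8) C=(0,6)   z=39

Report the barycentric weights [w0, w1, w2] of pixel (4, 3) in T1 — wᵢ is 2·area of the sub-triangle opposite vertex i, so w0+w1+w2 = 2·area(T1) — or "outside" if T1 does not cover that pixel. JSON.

T0:
  2·area = 62
  edge (4, 0)→(13, 2): d=(9,2) right/bottom  bias=-1
  edge (13, 2)→(0, 6): d=(-13,4) right/bottom  bias=-1
  edge (0, 6)→(4, 0): d=(4,-6) top-left  bias=+0
    (2,0)@(5, 1): e=[7,45,10] → X
    (3,0)@(7, 1): e=[3,37,22] → X
    (4,0)@(9, 1): e=[-1,29,34] → .
    (1,1)@(3, 3): e=[29,27,6] → X
    (4,1)@(9, 3): e=[17,3,42] → X
    (5,1)@(11, 3): e=[13,-5,54] → .
    (0,2)@(1, 5): e=[51,9,2] → X
    (2,2)@(5, 5): e=[43,-7,26] → .
    (3,2)@(7, 5): e=[39,-15,38] → .
    (4,2)@(9, 5): e=[35,-23,50] → .
    (0,3)@(1, 7): e=[69,-17,10] → .
    (1,3)@(3, 7): e=[65,-25,22] → .
  covered (8 px):
    . . X X . . . .
    . X X X X . . .
    X X . . . . . .
    . . . . . . . .
T1:
  2·area = 62
  edge (13, 2)→(9, 8): d=(-4,6) right/bottom  bias=-1
  edge (9, 8)→(0, 6): d=(-9,-2) top-left  bias=+0
  edge (0, 6)→(13, 2): d=(13,-4) top-left  bias=+0
    (5,1)@(11, 3): e=[8,49,5] → X
    (6,1)@(13, 3): e=[-4,53,13] → .
    (2,2)@(5, 5): e=[36,19,7] → X
    (3,2)@(7, 5): e=[24,23,15] → X
    (4,2)@(9, 5): e=[12,27,23] → X
    (5,2)@(11, 5): e=[0,31,31] → .  [on edge]
    (2,3)@(5, 7): e=[28,1,33] → X
    (5,3)@(11, 7): e=[-8,13,57] → .
  covered (7 px):
    . . . . . . . .
    . . . . . X . .
    . . X X X . . .
    . . X X X . . .

Answer: [9,49,4]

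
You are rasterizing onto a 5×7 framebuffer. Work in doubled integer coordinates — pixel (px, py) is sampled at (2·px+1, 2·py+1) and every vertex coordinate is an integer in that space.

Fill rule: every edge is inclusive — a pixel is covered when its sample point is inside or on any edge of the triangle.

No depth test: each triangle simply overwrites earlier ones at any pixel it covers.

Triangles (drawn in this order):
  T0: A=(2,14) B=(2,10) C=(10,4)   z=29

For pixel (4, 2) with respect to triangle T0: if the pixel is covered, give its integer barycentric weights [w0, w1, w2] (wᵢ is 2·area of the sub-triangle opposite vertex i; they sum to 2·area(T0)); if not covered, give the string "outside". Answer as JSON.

T0:
  2·area = 32
  edge (2, 14)→(2, 10): d=(0,-4) inclusive
  edge (2, 10)→(10, 4): d=(8,-6) inclusive
  edge (10, 4)→(2, 14): d=(-8,10) inclusive
    (4,2)@(9, 5): e=[28,2,2] → #
    (3,3)@(7, 7): e=[20,6,6] → #
    (4,3)@(9, 7): e=[28,18,-14] → ·
    (2,4)@(5, 9): e=[12,10,10] → #
    (3,4)@(7, 9): e=[20,22,-10] → ·
    (1,5)@(3, 11): e=[4,14,14] → #
    (2,5)@(5, 11): e=[12,26,-6] → ·
    (1,6)@(3, 13): e=[4,30,-2] → ·
  covered (4 px):
    · · · · ·
    · · · · ·
    · · · · #
    · · · # ·
    · · # · ·
    · # · · ·
    · · · · ·

Final: [2,2,28]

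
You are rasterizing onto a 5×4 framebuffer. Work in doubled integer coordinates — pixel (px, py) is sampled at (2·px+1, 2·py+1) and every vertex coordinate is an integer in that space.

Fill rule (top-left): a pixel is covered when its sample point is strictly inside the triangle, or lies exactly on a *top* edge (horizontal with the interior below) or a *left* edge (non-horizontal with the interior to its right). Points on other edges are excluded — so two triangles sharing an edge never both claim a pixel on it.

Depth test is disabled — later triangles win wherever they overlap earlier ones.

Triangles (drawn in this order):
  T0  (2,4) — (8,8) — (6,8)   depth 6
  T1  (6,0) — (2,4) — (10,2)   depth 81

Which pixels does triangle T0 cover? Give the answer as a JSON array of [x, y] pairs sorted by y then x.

T0:
  2·area = 8
  edge (2, 4)→(8, 8): d=(6,4) right/bottom  bias=-1
  edge (8, 8)→(6, 8): d=(-2,0) right/bottom  bias=-1
  edge (6, 8)→(2, 4): d=(-4,-4) top-left  bias=+0
    (0,1)@(1, 3): e=[-2,10,0] → ·  [on edge]
    (1,2)@(3, 5): e=[2,6,0] → █  [on edge]
    (2,2)@(5, 5): e=[-6,6,8] → ·
    (1,3)@(3, 7): e=[14,2,-8] → ·
    (2,3)@(5, 7): e=[6,2,0] → █  [on edge]
    (3,3)@(7, 7): e=[-2,2,8] → ·
  covered (2 px):
    · · · · ·
    · · · · ·
    · █ · · ·
    · · █ · ·
T1:
  2·area = 24  (B↔C swapped to make it positive)
  edge (6, 0)→(10, 2): d=(4,2) right/bottom  bias=-1
  edge (10, 2)→(2, 4): d=(-8,2) right/bottom  bias=-1
  edge (2, 4)→(6, 0): d=(4,-4) top-left  bias=+0
    (2,0)@(5, 1): e=[6,18,0] → █  [on edge]
    (3,0)@(7, 1): e=[2,14,8] → █
    (4,0)@(9, 1): e=[-2,10,16] → ·
    (1,1)@(3, 3): e=[18,6,0] → █  [on edge]
    (3,1)@(7, 3): e=[10,-2,16] → ·
    (0,2)@(1, 5): e=[30,-6,0] → ·  [on edge]
    (1,2)@(3, 5): e=[26,-10,8] → ·
    (2,2)@(5, 5): e=[22,-14,16] → ·
  covered (4 px):
    · · █ █ ·
    · █ █ · ·
    · · · · ·
    · · · · ·

Final: [[1,2],[2,3]]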